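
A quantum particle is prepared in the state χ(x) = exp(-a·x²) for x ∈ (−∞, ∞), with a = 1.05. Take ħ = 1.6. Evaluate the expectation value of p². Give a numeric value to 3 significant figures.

2.69

p² χ = −ħ² d²χ/dx²; ⟨p²⟩ = −ħ² ∫ χ*·χ'' dx / ∫|χ|² dx.
Gaussian moments: ∫x^(2j)·e^(−2ax²) dx = (2j−1)!!/(4a)^j · √(π/(2a)), odd powers integrate to 0; here √(π/(2a)) = 1.2231. Derivatives: d/dx e^(−ax²) = −2ax·e^(−ax²), d²/dx² e^(−ax²) = (4a²x² − 2a)·e^(−ax²).
State is unnormalized: ∫|χ|² dx = 1.2231, and ∫χ*·(−ħ² χ'') dx = 3.2877, so ⟨p²⟩ = 3.2877 / 1.2231.
⟨p²⟩ = 2.6880.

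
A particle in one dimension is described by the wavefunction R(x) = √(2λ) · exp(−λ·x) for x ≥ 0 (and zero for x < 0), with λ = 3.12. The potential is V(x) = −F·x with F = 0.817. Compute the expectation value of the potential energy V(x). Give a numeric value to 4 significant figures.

-0.1309

⟨V⟩ = ∫ V(x)·|R|² dx.
Every integrand reduces to terms xʲ·e^(−2λx) on [0, ∞); use ∫₀^∞ xʲ·e^(−2λx) dx = j!/(2λ)^(j+1).
⟨V⟩ = -0.13093.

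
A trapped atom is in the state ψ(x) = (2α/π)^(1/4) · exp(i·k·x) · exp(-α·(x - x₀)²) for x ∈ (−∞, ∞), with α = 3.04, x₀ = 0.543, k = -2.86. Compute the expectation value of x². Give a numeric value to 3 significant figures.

0.377

⟨x²⟩ = ∫ x²·|ψ|² dx (integrals over the domain).
Gaussian moments (u = x − x₀): ∫u^(2j)·e^(−2αu²) du = (2j−1)!!/(4α)^j · √(π/(2α)), odd powers integrate to 0; here √(π/(2α)) = 0.71882.
⟨x²⟩ = 0.37709.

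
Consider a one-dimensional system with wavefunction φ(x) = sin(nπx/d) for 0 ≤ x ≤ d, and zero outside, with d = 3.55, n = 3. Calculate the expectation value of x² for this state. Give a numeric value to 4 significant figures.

4.130

⟨x²⟩ = ∫ x²·|φ|² dx / ∫|φ|² dx (integrals over the domain).
With sin²θ = (1 − cos2θ)/2 on 0 ≤ x ≤ d: ∫sin²(nπx/d) dx = d/2, ∫x·sin²(nπx/d) dx = d²/4, ∫x²·sin²(nπx/d) dx = d³·(1/6 − 1/(4n²π²)); higher powers xᵏ the same way, integrating xᵏ·cos(2nπx/d) by parts.
State is unnormalized: ∫|φ|² dx = 1.7750, and ∫φ*·x²·φ dx = 7.3306, so ⟨x²⟩ = 7.3306 / 1.7750.
⟨x²⟩ = 4.1299.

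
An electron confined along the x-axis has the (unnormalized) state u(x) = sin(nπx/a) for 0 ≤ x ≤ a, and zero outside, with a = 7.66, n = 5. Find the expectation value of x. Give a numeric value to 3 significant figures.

3.83

⟨x⟩ = ∫ x·|u|² dx / ∫|u|² dx (integrals over the domain).
With sin²θ = (1 − cos2θ)/2 on 0 ≤ x ≤ a: ∫sin²(nπx/a) dx = a/2, ∫x·sin²(nπx/a) dx = a²/4, ∫x²·sin²(nπx/a) dx = a³·(1/6 − 1/(4n²π²)); higher powers xᵏ the same way, integrating xᵏ·cos(2nπx/a) by parts.
State is unnormalized: ∫|u|² dx = 3.8300, and ∫u*·x·u dx = 14.669, so ⟨x⟩ = 14.669 / 3.8300.
⟨x⟩ = 3.8300.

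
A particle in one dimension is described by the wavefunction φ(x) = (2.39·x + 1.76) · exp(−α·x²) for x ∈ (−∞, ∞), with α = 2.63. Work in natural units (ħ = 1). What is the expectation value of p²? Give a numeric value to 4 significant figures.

p² φ = −ħ² d²φ/dx²; ⟨p²⟩ = −ħ² ∫ φ*·φ'' dx / ∫|φ|² dx.
Expand each integrand as polynomial × e^(−2αx²) and use ∫x^(2j)·e^(−2αx²) dx = (2j−1)!!/(4α)^j · √(π/(2α)), odd powers → 0; here √(π/(2α)) = 0.77283. Differentiate with the product rule, d/dx e^(−αx²) = −2αx·e^(−αx²).
State is unnormalized: ∫|φ|² dx = 2.8135, and ∫φ*·(−ħ² φ'') dx = 9.6068, so ⟨p²⟩ = 9.6068 / 2.8135.
⟨p²⟩ = 3.4145.

3.415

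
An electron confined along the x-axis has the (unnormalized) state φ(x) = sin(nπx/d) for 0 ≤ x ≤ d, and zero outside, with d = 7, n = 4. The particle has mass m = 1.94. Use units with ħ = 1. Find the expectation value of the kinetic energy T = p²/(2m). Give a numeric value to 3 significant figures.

0.831

T = −(ħ²/2m) d²/dx², so ⟨T⟩ = −(ħ²/2m) ∫ φ*·φ'' dx / ∫|φ|² dx; with m = 1.94.
d/dx sin(nπx/d) = (nπ/d)·cos(nπx/d) and d²/dx² sin(nπx/d) = −(nπ/d)²·sin(nπx/d); on 0 ≤ x ≤ d, ∫sin²(nπx/d) dx = d/2 and ∫sin(nπx/d)·cos(nπx/d) dx = 0.
State is unnormalized: ∫|φ|² dx = 3.5000, and ∫φ*·(−ħ²/2m · φ'') dx = 2.9071, so ⟨T⟩ = 2.9071 / 3.5000.
⟨T⟩ = 0.83060.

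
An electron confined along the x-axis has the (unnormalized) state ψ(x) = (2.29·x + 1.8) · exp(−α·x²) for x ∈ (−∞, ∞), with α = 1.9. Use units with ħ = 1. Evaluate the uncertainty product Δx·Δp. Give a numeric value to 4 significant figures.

Δx = √(⟨x²⟩−⟨x⟩²), Δp = √(⟨p²⟩−⟨p⟩²).
Expand each integrand as polynomial × e^(−2αx²) and use ∫x^(2j)·e^(−2αx²) dx = (2j−1)!!/(4α)^j · √(π/(2α)), odd powers → 0; here √(π/(2α)) = 0.90925. Differentiate with the product rule, d/dx e^(−αx²) = −2αx·e^(−αx²).
Normalization: ∫|ψ|² dx = 3.5734.
⟨x⟩ = 0.27601, ⟨x²⟩ = 0.17778 ⇒ Δx = 0.31875.
⟨p⟩ = 0.0000, ⟨p²⟩ = 2.5672 ⇒ Δp = 1.6022.
Δx·Δp = 0.51071.

0.5107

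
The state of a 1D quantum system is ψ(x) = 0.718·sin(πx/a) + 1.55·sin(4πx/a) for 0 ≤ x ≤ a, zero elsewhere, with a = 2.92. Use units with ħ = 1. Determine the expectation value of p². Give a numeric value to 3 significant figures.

15.5

p² ψ = −ħ² d²ψ/dx²; ⟨p²⟩ = −ħ² ∫ ψ*·ψ'' dx / ∫|ψ|² dx.
d²/dx² sin(jπx/a) = −(jπ/a)²·sin(jπx/a); on 0 ≤ x ≤ a, ∫sin²(jπx/a) dx = a/2 and ∫sin(jπx/a)·sin(lπx/a) dx = 0 for j ≠ l, so only diagonal terms survive in ∫|ψ|² and ∫ψ·ψ″; ∫ψ·ψ′ dx = [ψ²/2] between the walls = 0.
State is unnormalized: ∫|ψ|² dx = 4.2603, and ∫ψ*·(−ħ² ψ'') dx = 65.835, so ⟨p²⟩ = 65.835 / 4.2603.
⟨p²⟩ = 15.453.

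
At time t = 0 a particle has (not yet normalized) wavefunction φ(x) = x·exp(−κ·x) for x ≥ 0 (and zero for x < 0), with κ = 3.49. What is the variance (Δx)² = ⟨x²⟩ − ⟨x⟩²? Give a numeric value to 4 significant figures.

0.06158

Compute ⟨x⟩ and ⟨x²⟩ separately, then (Δx)² = ⟨x²⟩ − ⟨x⟩².
Every integrand reduces to terms xʲ·e^(−2κx) on [0, ∞); use ∫₀^∞ xʲ·e^(−2κx) dx = j!/(2κ)^(j+1).
Normalization: ∫|φ|² dx = 0.0058812.
⟨x⟩ = 0.42980 and ⟨x²⟩ = 0.24630.
(Δx)² = 0.24630 − (0.42980)² = 0.061576.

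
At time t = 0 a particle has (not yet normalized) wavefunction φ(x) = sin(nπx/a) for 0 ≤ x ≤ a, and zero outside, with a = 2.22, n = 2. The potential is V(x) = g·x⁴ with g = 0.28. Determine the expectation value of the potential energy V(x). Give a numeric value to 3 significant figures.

⟨V⟩ = ∫ V(x)·|φ|² dx / ∫|φ|² dx.
With sin²θ = (1 − cos2θ)/2 on 0 ≤ x ≤ a: ∫sin²(nπx/a) dx = a/2, ∫x·sin²(nπx/a) dx = a²/4, ∫x²·sin²(nπx/a) dx = a³·(1/6 − 1/(4n²π²)); higher powers xᵏ the same way, integrating xᵏ·cos(2nπx/a) by parts.
State is unnormalized: ∫|φ|² dx = 1.1100, and ∫φ*·V(x)·φ dx = 1.3259, so ⟨V⟩ = 1.3259 / 1.1100.
⟨V⟩ = 1.1945.

1.19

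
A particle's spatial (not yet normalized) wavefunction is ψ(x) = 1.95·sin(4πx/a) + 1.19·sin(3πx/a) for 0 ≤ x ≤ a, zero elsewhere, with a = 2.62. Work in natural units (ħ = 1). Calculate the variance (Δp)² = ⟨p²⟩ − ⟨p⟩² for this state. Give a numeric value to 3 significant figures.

Compute ⟨p⟩ and ⟨p²⟩ separately; (Δp)² = ⟨p²⟩ − ⟨p⟩².
d²/dx² sin(jπx/a) = −(jπ/a)²·sin(jπx/a); on 0 ≤ x ≤ a, ∫sin²(jπx/a) dx = a/2 and ∫sin(jπx/a)·sin(lπx/a) dx = 0 for j ≠ l, so only diagonal terms survive in ∫|ψ|² and ∫ψ·ψ″; ∫ψ·ψ′ dx = [ψ²/2] between the walls = 0.
Normalization: ∫|ψ|² dx = 6.8364.
⟨p⟩ = 0.0000 and ⟨p²⟩ = 20.274.
(Δp)² = 20.274 − (0.0000)² = 20.274.

20.3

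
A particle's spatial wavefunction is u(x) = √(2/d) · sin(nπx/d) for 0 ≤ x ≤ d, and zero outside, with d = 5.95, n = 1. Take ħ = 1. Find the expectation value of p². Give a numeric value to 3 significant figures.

p² u = −ħ² d²u/dx²; ⟨p²⟩ = −ħ² ∫ u*·u'' dx.
d/dx sin(nπx/d) = (nπ/d)·cos(nπx/d) and d²/dx² sin(nπx/d) = −(nπ/d)²·sin(nπx/d); on 0 ≤ x ≤ d, ∫sin²(nπx/d) dx = d/2 and ∫sin(nπx/d)·cos(nπx/d) dx = 0.
⟨p²⟩ = 0.27878.

0.279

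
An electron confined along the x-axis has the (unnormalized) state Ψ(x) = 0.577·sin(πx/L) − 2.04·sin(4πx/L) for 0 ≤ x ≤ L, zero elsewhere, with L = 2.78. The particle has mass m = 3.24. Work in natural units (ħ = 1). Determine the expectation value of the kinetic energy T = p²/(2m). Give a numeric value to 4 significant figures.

T = −(ħ²/2m) d²/dx², so ⟨T⟩ = −(ħ²/2m) ∫ Ψ*·Ψ'' dx / ∫|Ψ|² dx; with m = 3.24.
d²/dx² sin(jπx/L) = −(jπ/L)²·sin(jπx/L); on 0 ≤ x ≤ L, ∫sin²(jπx/L) dx = L/2 and ∫sin(jπx/L)·sin(lπx/L) dx = 0 for j ≠ l, so only diagonal terms survive in ∫|Ψ|² and ∫Ψ·Ψ″; ∫Ψ·Ψ′ dx = [Ψ²/2] between the walls = 0.
State is unnormalized: ∫|Ψ|² dx = 6.2474, and ∫Ψ*·(−ħ²/2m · Ψ'') dx = 18.331, so ⟨T⟩ = 18.331 / 6.2474.
⟨T⟩ = 2.9343.

2.934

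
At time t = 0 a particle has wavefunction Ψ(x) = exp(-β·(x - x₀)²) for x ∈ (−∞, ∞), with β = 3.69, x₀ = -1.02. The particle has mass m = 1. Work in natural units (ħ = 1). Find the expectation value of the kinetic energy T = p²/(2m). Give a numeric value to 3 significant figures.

T = −(ħ²/2m) d²/dx², so ⟨T⟩ = −(ħ²/2m) ∫ Ψ*·Ψ'' dx / ∫|Ψ|² dx; with m = 1.
Gaussian moments (u = x − x₀): ∫u^(2j)·e^(−2βu²) du = (2j−1)!!/(4β)^j · √(π/(2β)), odd powers integrate to 0; here √(π/(2β)) = 0.65245. Derivatives: d/dx e^(−βu²) = −2βu·e^(−βu²), d²/dx² e^(−βu²) = (4β²u² − 2β)·e^(−βu²).
State is unnormalized: ∫|Ψ|² dx = 0.65245, and ∫Ψ*·(−ħ²/2m · Ψ'') dx = 1.2038, so ⟨T⟩ = 1.2038 / 0.65245.
⟨T⟩ = 1.8450.

1.85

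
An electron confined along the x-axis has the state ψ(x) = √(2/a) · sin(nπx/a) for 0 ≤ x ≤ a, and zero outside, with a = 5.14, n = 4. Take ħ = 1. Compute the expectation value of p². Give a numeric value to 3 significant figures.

p² ψ = −ħ² d²ψ/dx²; ⟨p²⟩ = −ħ² ∫ ψ*·ψ'' dx.
d/dx sin(nπx/a) = (nπ/a)·cos(nπx/a) and d²/dx² sin(nπx/a) = −(nπ/a)²·sin(nπx/a); on 0 ≤ x ≤ a, ∫sin²(nπx/a) dx = a/2 and ∫sin(nπx/a)·cos(nπx/a) dx = 0.
⟨p²⟩ = 5.9771.

5.98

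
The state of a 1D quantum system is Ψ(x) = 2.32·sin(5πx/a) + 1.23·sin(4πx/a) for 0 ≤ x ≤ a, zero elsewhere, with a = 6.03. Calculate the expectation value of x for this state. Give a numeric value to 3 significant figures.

2.02

⟨x⟩ = ∫ x·|Ψ|² dx / ∫|Ψ|² dx (integrals over the domain).
On 0 ≤ x ≤ a (j ≠ l): ∫sin²(jπx/a) dx = a/2, ∫sin(jπx/a)·sin(lπx/a) dx = 0; diagonal moments ∫x·sin²(jπx/a) dx = a²/4, ∫x²·sin²(jπx/a) dx = a³·(1/6 − 1/(4j²π²)); cross terms ∫x·sin(jπx/a)·sin(lπx/a) dx = 0 for j + l even and −4jla²/(π²(j² − l²)²) for j + l odd, ∫x²·sin(jπx/a)·sin(lπx/a) dx = (−1)^(j+l)·4jla³/(π²(j² − l²)²); higher powers the same way via product-to-sum and parts.
State is unnormalized: ∫|Ψ|² dx = 20.789, and ∫Ψ*·x·Ψ dx = 41.913, so ⟨x⟩ = 41.913 / 20.789.
⟨x⟩ = 2.0161.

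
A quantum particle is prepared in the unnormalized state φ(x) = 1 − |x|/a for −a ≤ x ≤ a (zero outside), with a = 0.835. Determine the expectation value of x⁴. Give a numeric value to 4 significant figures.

⟨x⁴⟩ = ∫ x⁴·|φ|² dx / ∫|φ|² dx (integrals over the domain).
φ is even, so ∫ over [−a, a] = 2∫₀ᵃ with φ = 1 − x/a there: ∫₀ᵃ (1 − x/a)² dx = a/3, ∫₀ᵃ x²(1 − x/a)² dx = a³/30, ∫₀ᵃ x⁴(1 − x/a)² dx = a⁵/105.
State is unnormalized: ∫|φ|² dx = 0.55667, and ∫φ*·x⁴·φ dx = 0.0077317, so ⟨x⁴⟩ = 0.0077317 / 0.55667.
⟨x⁴⟩ = 0.013889.

0.01389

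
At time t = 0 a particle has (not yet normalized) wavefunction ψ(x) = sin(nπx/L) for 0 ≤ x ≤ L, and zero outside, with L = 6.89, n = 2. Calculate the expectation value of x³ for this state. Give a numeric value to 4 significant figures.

⟨x³⟩ = ∫ x³·|ψ|² dx / ∫|ψ|² dx (integrals over the domain).
With sin²θ = (1 − cos2θ)/2 on 0 ≤ x ≤ L: ∫sin²(nπx/L) dx = L/2, ∫x·sin²(nπx/L) dx = L²/4, ∫x²·sin²(nπx/L) dx = L³·(1/6 − 1/(4n²π²)); higher powers xᵏ the same way, integrating xᵏ·cos(2nπx/L) by parts.
State is unnormalized: ∫|ψ|² dx = 3.4450, and ∫ψ*·x³·ψ dx = 260.29, so ⟨x³⟩ = 260.29 / 3.4450.
⟨x³⟩ = 75.557.

75.56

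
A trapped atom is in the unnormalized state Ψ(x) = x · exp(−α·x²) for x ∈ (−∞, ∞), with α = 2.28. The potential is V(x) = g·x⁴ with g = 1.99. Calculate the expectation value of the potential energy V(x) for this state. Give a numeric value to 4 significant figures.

⟨V⟩ = ∫ V(x)·|Ψ|² dx / ∫|Ψ|² dx.
Expand each integrand as polynomial × e^(−2αx²) and use ∫x^(2j)·e^(−2αx²) dx = (2j−1)!!/(4α)^j · √(π/(2α)), odd powers → 0; here √(π/(2α)) = 0.83003.
State is unnormalized: ∫|Ψ|² dx = 0.091012, and ∫Ψ*·V(x)·Ψ dx = 0.032663, so ⟨V⟩ = 0.032663 / 0.091012.
⟨V⟩ = 0.35888.

0.3589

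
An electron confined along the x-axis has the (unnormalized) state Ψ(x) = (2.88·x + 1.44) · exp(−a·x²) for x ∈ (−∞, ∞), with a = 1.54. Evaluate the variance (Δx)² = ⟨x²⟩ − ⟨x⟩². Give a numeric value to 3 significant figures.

Compute ⟨x⟩ and ⟨x²⟩ separately, then (Δx)² = ⟨x²⟩ − ⟨x⟩².
Expand each integrand as polynomial × e^(−2ax²) and use ∫x^(2j)·e^(−2ax²) dx = (2j−1)!!/(4a)^j · √(π/(2a)), odd powers → 0; here √(π/(2a)) = 1.0099.
Normalization: ∫|Ψ|² dx = 3.4541.
⟨x⟩ = 0.39370 and ⟨x²⟩ = 0.29016.
(Δx)² = 0.29016 − (0.39370)² = 0.13516.

0.135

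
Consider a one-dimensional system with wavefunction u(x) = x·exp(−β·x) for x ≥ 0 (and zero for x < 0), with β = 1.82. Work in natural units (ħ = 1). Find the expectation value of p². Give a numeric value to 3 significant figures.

3.31

p² u = −ħ² d²u/dx²; ⟨p²⟩ = −ħ² ∫ u*·u'' dx / ∫|u|² dx.
Differentiate x·exp(−β·x) with the product rule; every integrand then reduces to terms xʲ·e^(−2βx) on [0, ∞), with ∫₀^∞ xʲ·e^(−2βx) dx = j!/(2β)^(j+1).
State is unnormalized: ∫|u|² dx = 0.041469, and ∫u*·(−ħ² u'') dx = 0.13736, so ⟨p²⟩ = 0.13736 / 0.041469.
⟨p²⟩ = 3.3124.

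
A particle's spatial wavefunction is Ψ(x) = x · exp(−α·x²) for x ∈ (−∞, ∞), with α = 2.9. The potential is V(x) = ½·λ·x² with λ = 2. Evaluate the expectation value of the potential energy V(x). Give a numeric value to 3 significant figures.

0.259

⟨V⟩ = ∫ V(x)·|Ψ|² dx / ∫|Ψ|² dx.
Expand each integrand as polynomial × e^(−2αx²) and use ∫x^(2j)·e^(−2αx²) dx = (2j−1)!!/(4α)^j · √(π/(2α)), odd powers → 0; here √(π/(2α)) = 0.73597.
State is unnormalized: ∫|Ψ|² dx = 0.063446, and ∫Ψ*·V(x)·Ψ dx = 0.016408, so ⟨V⟩ = 0.016408 / 0.063446.
⟨V⟩ = 0.25862.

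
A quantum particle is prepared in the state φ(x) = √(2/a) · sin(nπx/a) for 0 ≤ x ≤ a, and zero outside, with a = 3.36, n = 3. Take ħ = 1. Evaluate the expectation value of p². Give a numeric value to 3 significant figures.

7.87

p² φ = −ħ² d²φ/dx²; ⟨p²⟩ = −ħ² ∫ φ*·φ'' dx.
d/dx sin(nπx/a) = (nπ/a)·cos(nπx/a) and d²/dx² sin(nπx/a) = −(nπ/a)²·sin(nπx/a); on 0 ≤ x ≤ a, ∫sin²(nπx/a) dx = a/2 and ∫sin(nπx/a)·cos(nπx/a) dx = 0.
⟨p²⟩ = 7.8680.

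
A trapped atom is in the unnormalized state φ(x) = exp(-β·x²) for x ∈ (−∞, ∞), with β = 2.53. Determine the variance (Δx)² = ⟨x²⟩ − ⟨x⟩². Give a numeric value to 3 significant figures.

0.0988

Compute ⟨x⟩ and ⟨x²⟩ separately, then (Δx)² = ⟨x²⟩ − ⟨x⟩².
Gaussian moments: ∫x^(2j)·e^(−2βx²) dx = (2j−1)!!/(4β)^j · √(π/(2β)), odd powers integrate to 0; here √(π/(2β)) = 0.78795.
Normalization: ∫|φ|² dx = 0.78795.
⟨x⟩ = 0.0000 and ⟨x²⟩ = 0.098814.
(Δx)² = 0.098814 − (0.0000)² = 0.098814.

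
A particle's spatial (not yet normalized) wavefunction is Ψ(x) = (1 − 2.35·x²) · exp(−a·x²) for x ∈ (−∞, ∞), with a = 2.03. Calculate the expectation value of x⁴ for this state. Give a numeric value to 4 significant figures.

0.07019

⟨x⁴⟩ = ∫ x⁴·|Ψ|² dx / ∫|Ψ|² dx (integrals over the domain).
Expand each integrand as polynomial × e^(−2ax²) and use ∫x^(2j)·e^(−2ax²) dx = (2j−1)!!/(4a)^j · √(π/(2a)), odd powers → 0; here √(π/(2a)) = 0.87965.
State is unnormalized: ∫|Ψ|² dx = 0.59153, and ∫Ψ*·x⁴·Ψ dx = 0.041522, so ⟨x⁴⟩ = 0.041522 / 0.59153.
⟨x⁴⟩ = 0.070194.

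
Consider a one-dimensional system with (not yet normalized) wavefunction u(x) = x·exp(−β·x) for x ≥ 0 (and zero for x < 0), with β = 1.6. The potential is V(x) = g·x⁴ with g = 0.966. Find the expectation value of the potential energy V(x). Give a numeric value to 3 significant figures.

3.32

⟨V⟩ = ∫ V(x)·|u|² dx / ∫|u|² dx.
Every integrand reduces to terms xʲ·e^(−2βx) on [0, ∞); use ∫₀^∞ xʲ·e^(−2βx) dx = j!/(2β)^(j+1).
State is unnormalized: ∫|u|² dx = 0.061035, and ∫u*·V(x)·u dx = 0.20242, so ⟨V⟩ = 0.20242 / 0.061035.
⟨V⟩ = 3.3165.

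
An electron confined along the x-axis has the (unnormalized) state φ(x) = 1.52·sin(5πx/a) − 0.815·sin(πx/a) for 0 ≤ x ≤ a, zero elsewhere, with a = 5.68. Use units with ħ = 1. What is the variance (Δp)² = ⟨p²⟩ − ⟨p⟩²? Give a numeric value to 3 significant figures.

Compute ⟨p⟩ and ⟨p²⟩ separately; (Δp)² = ⟨p²⟩ − ⟨p⟩².
d²/dx² sin(jπx/a) = −(jπ/a)²·sin(jπx/a); on 0 ≤ x ≤ a, ∫sin²(jπx/a) dx = a/2 and ∫sin(jπx/a)·sin(lπx/a) dx = 0 for j ≠ l, so only diagonal terms survive in ∫|φ|² and ∫φ·φ″; ∫φ·φ′ dx = [φ²/2] between the walls = 0.
Normalization: ∫|φ|² dx = 8.4479.
⟨p⟩ = 0.0000 and ⟨p²⟩ = 6.0085.
(Δp)² = 6.0085 − (0.0000)² = 6.0085.

6.01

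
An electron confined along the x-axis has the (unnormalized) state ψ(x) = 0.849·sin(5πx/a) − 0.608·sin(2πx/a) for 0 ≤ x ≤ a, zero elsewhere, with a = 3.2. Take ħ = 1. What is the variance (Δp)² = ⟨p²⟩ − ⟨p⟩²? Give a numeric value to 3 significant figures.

Compute ⟨p⟩ and ⟨p²⟩ separately; (Δp)² = ⟨p²⟩ − ⟨p⟩².
d²/dx² sin(jπx/a) = −(jπ/a)²·sin(jπx/a); on 0 ≤ x ≤ a, ∫sin²(jπx/a) dx = a/2 and ∫sin(jπx/a)·sin(lπx/a) dx = 0 for j ≠ l, so only diagonal terms survive in ∫|ψ|² and ∫ψ·ψ″; ∫ψ·ψ′ dx = [ψ²/2] between the walls = 0.
Normalization: ∫|ψ|² dx = 1.7447.
⟨p⟩ = 0.0000 and ⟨p²⟩ = 17.234.
(Δp)² = 17.234 − (0.0000)² = 17.234.

17.2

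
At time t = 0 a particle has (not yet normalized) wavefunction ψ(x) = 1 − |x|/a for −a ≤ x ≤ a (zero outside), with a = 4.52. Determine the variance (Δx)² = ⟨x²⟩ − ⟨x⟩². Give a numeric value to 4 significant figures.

2.043

Compute ⟨x⟩ and ⟨x²⟩ separately, then (Δx)² = ⟨x²⟩ − ⟨x⟩².
ψ is even, so ∫ over [−a, a] = 2∫₀ᵃ with ψ = 1 − x/a there: ∫₀ᵃ (1 − x/a)² dx = a/3, ∫₀ᵃ x²(1 − x/a)² dx = a³/30, ∫₀ᵃ x⁴(1 − x/a)² dx = a⁵/105.
Normalization: ∫|ψ|² dx = 3.0133.
⟨x⟩ = 0.0000 and ⟨x²⟩ = 2.0430.
(Δx)² = 2.0430 − (0.0000)² = 2.0430.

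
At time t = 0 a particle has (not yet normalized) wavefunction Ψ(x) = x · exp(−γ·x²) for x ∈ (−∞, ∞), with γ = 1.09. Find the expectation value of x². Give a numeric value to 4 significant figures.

0.6881

⟨x²⟩ = ∫ x²·|Ψ|² dx / ∫|Ψ|² dx (integrals over the domain).
Expand each integrand as polynomial × e^(−2γx²) and use ∫x^(2j)·e^(−2γx²) dx = (2j−1)!!/(4γ)^j · √(π/(2γ)), odd powers → 0; here √(π/(2γ)) = 1.2005.
State is unnormalized: ∫|Ψ|² dx = 0.27533, and ∫Ψ*·x²·Ψ dx = 0.18945, so ⟨x²⟩ = 0.18945 / 0.27533.
⟨x²⟩ = 0.68807.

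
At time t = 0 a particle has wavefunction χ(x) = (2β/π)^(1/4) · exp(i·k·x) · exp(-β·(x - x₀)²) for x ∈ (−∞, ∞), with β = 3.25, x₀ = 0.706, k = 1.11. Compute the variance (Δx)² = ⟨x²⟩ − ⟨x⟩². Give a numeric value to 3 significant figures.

0.0769

Compute ⟨x⟩ and ⟨x²⟩ separately, then (Δx)² = ⟨x²⟩ − ⟨x⟩².
Gaussian moments (u = x − x₀): ∫u^(2j)·e^(−2βu²) du = (2j−1)!!/(4β)^j · √(π/(2β)), odd powers integrate to 0; here √(π/(2β)) = 0.69521.
⟨x⟩ = 0.70600 and ⟨x²⟩ = 0.57536.
(Δx)² = 0.57536 − (0.70600)² = 0.076923.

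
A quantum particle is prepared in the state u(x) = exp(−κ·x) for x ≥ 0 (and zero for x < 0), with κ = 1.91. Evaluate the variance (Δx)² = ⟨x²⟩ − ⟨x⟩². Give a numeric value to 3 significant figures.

Compute ⟨x⟩ and ⟨x²⟩ separately, then (Δx)² = ⟨x²⟩ − ⟨x⟩².
Every integrand reduces to terms xʲ·e^(−2κx) on [0, ∞); use ∫₀^∞ xʲ·e^(−2κx) dx = j!/(2κ)^(j+1).
Normalization: ∫|u|² dx = 0.26178.
⟨x⟩ = 0.26178 and ⟨x²⟩ = 0.13706.
(Δx)² = 0.13706 − (0.26178)² = 0.068529.

0.0685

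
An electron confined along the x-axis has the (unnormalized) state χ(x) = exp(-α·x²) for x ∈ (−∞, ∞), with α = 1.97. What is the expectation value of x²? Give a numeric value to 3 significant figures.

0.127

⟨x²⟩ = ∫ x²·|χ|² dx / ∫|χ|² dx (integrals over the domain).
Gaussian moments: ∫x^(2j)·e^(−2αx²) dx = (2j−1)!!/(4α)^j · √(π/(2α)), odd powers integrate to 0; here √(π/(2α)) = 0.89295.
State is unnormalized: ∫|χ|² dx = 0.89295, and ∫χ*·x²·χ dx = 0.11332, so ⟨x²⟩ = 0.11332 / 0.89295.
⟨x²⟩ = 0.12690.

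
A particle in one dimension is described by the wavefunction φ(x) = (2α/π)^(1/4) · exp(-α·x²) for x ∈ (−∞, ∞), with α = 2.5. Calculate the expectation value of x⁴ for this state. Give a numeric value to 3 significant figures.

0.0300

⟨x⁴⟩ = ∫ x⁴·|φ|² dx (integrals over the domain).
Gaussian moments: ∫x^(2j)·e^(−2αx²) dx = (2j−1)!!/(4α)^j · √(π/(2α)), odd powers integrate to 0; here √(π/(2α)) = 0.79267.
⟨x⁴⟩ = 0.030000.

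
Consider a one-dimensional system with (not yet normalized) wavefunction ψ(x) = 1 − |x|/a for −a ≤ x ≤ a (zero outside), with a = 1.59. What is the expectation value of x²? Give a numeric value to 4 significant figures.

0.2528

⟨x²⟩ = ∫ x²·|ψ|² dx / ∫|ψ|² dx (integrals over the domain).
ψ is even, so ∫ over [−a, a] = 2∫₀ᵃ with ψ = 1 − x/a there: ∫₀ᵃ (1 − x/a)² dx = a/3, ∫₀ᵃ x²(1 − x/a)² dx = a³/30, ∫₀ᵃ x⁴(1 − x/a)² dx = a⁵/105.
State is unnormalized: ∫|ψ|² dx = 1.0600, and ∫ψ*·x²·ψ dx = 0.26798, so ⟨x²⟩ = 0.26798 / 1.0600.
⟨x²⟩ = 0.25281.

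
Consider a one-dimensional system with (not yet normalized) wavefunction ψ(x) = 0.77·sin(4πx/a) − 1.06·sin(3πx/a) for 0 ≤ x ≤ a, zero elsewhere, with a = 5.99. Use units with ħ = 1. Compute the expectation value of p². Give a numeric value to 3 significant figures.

p² ψ = −ħ² d²ψ/dx²; ⟨p²⟩ = −ħ² ∫ ψ*·ψ'' dx / ∫|ψ|² dx.
d²/dx² sin(jπx/a) = −(jπ/a)²·sin(jπx/a); on 0 ≤ x ≤ a, ∫sin²(jπx/a) dx = a/2 and ∫sin(jπx/a)·sin(lπx/a) dx = 0 for j ≠ l, so only diagonal terms survive in ∫|ψ|² and ∫ψ·ψ″; ∫ψ·ψ′ dx = [ψ²/2] between the walls = 0.
State is unnormalized: ∫|ψ|² dx = 5.1409, and ∫ψ*·(−ħ² ψ'') dx = 16.146, so ⟨p²⟩ = 16.146 / 5.1409.
⟨p²⟩ = 3.1407.

3.14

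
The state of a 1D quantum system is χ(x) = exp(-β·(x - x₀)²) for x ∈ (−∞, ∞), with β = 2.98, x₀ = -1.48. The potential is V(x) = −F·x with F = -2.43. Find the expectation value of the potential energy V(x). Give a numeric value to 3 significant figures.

⟨V⟩ = ∫ V(x)·|χ|² dx / ∫|χ|² dx.
Gaussian moments (u = x − x₀): ∫u^(2j)·e^(−2βu²) du = (2j−1)!!/(4β)^j · √(π/(2β)), odd powers integrate to 0; here √(π/(2β)) = 0.72603.
State is unnormalized: ∫|χ|² dx = 0.72603, and ∫χ*·V(x)·χ dx = -2.6111, so ⟨V⟩ = -2.6111 / 0.72603.
⟨V⟩ = -3.5964.

-3.60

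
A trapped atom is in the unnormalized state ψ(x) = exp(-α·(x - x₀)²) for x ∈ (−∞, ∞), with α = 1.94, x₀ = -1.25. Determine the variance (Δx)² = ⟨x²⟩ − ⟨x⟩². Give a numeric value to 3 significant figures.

0.129

Compute ⟨x⟩ and ⟨x²⟩ separately, then (Δx)² = ⟨x²⟩ − ⟨x⟩².
Gaussian moments (u = x − x₀): ∫u^(2j)·e^(−2αu²) du = (2j−1)!!/(4α)^j · √(π/(2α)), odd powers integrate to 0; here √(π/(2α)) = 0.89983.
Normalization: ∫|ψ|² dx = 0.89983.
⟨x⟩ = -1.2500 and ⟨x²⟩ = 1.6914.
(Δx)² = 1.6914 − (-1.2500)² = 0.12887.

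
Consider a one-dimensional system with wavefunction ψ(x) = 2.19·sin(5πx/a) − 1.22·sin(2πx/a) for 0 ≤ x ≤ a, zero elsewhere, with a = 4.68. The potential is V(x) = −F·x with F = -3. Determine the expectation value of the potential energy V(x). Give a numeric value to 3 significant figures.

⟨V⟩ = ∫ V(x)·|ψ|² dx / ∫|ψ|² dx.
On 0 ≤ x ≤ a (j ≠ l): ∫sin²(jπx/a) dx = a/2, ∫sin(jπx/a)·sin(lπx/a) dx = 0; diagonal moments ∫x·sin²(jπx/a) dx = a²/4, ∫x²·sin²(jπx/a) dx = a³·(1/6 − 1/(4j²π²)); cross terms ∫x·sin(jπx/a)·sin(lπx/a) dx = 0 for j + l even and −4jla²/(π²(j² − l²)²) for j + l odd, ∫x²·sin(jπx/a)·sin(lπx/a) dx = (−1)^(j+l)·4jla³/(π²(j² − l²)²); higher powers the same way via product-to-sum and parts.
State is unnormalized: ∫|ψ|² dx = 14.706, and ∫ψ*·V(x)·ψ dx = 106.46, so ⟨V⟩ = 106.46 / 14.706.
⟨V⟩ = 7.2394.

7.24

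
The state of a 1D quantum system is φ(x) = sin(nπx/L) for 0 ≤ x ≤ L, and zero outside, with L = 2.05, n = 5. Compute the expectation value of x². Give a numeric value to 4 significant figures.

⟨x²⟩ = ∫ x²·|φ|² dx / ∫|φ|² dx (integrals over the domain).
With sin²θ = (1 − cos2θ)/2 on 0 ≤ x ≤ L: ∫sin²(nπx/L) dx = L/2, ∫x·sin²(nπx/L) dx = L²/4, ∫x²·sin²(nπx/L) dx = L³·(1/6 − 1/(4n²π²)); higher powers xᵏ the same way, integrating xᵏ·cos(2nπx/L) by parts.
State is unnormalized: ∫|φ|² dx = 1.0250, and ∫φ*·x²·φ dx = 1.4271, so ⟨x²⟩ = 1.4271 / 1.0250.
⟨x²⟩ = 1.3923.

1.392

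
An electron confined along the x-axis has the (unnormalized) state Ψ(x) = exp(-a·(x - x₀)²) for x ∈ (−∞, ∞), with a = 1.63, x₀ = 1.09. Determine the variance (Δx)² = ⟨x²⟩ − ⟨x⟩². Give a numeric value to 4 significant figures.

0.1534

Compute ⟨x⟩ and ⟨x²⟩ separately, then (Δx)² = ⟨x²⟩ − ⟨x⟩².
Gaussian moments (u = x − x₀): ∫u^(2j)·e^(−2au²) du = (2j−1)!!/(4a)^j · √(π/(2a)), odd powers integrate to 0; here √(π/(2a)) = 0.98167.
Normalization: ∫|Ψ|² dx = 0.98167.
⟨x⟩ = 1.0900 and ⟨x²⟩ = 1.3415.
(Δx)² = 1.3415 − (1.0900)² = 0.15337.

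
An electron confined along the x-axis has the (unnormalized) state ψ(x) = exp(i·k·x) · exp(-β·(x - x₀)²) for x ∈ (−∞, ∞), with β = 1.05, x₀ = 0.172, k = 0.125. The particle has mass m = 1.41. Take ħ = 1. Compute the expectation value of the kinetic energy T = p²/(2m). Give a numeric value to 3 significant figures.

T = −(ħ²/2m) d²/dx², so ⟨T⟩ = −(ħ²/2m) ∫ ψ*·ψ'' dx / ∫|ψ|² dx; with m = 1.41.
Gaussian moments (u = x − x₀): ∫u^(2j)·e^(−2βu²) du = (2j−1)!!/(4β)^j · √(π/(2β)), odd powers integrate to 0; here √(π/(2β)) = 1.2231. Derivatives: ψ′ = (ik − 2βu)·ψ, ψ″ = ((ik − 2βu)² − 2β)·ψ; the odd-in-u pieces drop out.
State is unnormalized: ∫|ψ|² dx = 1.2231, and ∫ψ*·(−ħ²/2m · ψ'') dx = 0.46219, so ⟨T⟩ = 0.46219 / 1.2231.
⟨T⟩ = 0.37788.

0.378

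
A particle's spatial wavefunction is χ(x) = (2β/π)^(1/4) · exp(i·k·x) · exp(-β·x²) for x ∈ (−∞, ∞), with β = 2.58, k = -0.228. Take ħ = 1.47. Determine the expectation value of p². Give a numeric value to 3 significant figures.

p² χ = −ħ² d²χ/dx²; ⟨p²⟩ = −ħ² ∫ χ*·χ'' dx.
Gaussian moments: ∫x^(2j)·e^(−2βx²) dx = (2j−1)!!/(4β)^j · √(π/(2β)), odd powers integrate to 0; here √(π/(2β)) = 0.78028. Derivatives: χ′ = (ik − 2βx)·χ, χ″ = ((ik − 2βx)² − 2β)·χ; the odd-in-x pieces drop out.
⟨p²⟩ = 5.6875.

5.69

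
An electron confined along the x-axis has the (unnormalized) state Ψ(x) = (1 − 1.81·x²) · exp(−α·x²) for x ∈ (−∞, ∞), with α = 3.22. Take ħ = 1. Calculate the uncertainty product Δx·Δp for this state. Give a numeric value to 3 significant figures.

Δx = √(⟨x²⟩−⟨x⟩²), Δp = √(⟨p²⟩−⟨p⟩²).
Expand each integrand as polynomial × e^(−2αx²) and use ∫x^(2j)·e^(−2αx²) dx = (2j−1)!!/(4α)^j · √(π/(2α)), odd powers → 0; here √(π/(2α)) = 0.69844. Differentiate with the product rule, d/dx e^(−αx²) = −2αx·e^(−αx²).
Normalization: ∫|Ψ|² dx = 0.54352.
⟨x⟩ = 0.0000, ⟨x²⟩ = 0.045201 ⇒ Δx = 0.21261.
⟨p⟩ = 0.0000, ⟨p²⟩ = 5.8728 ⇒ Δp = 2.4234.
Δx·Δp = 0.51522.

0.515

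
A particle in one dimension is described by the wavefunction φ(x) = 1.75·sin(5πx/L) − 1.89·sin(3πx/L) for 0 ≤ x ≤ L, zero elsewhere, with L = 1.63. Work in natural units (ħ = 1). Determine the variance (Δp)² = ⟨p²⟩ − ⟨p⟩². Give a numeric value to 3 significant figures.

60.9

Compute ⟨p⟩ and ⟨p²⟩ separately; (Δp)² = ⟨p²⟩ − ⟨p⟩².
d²/dx² sin(jπx/L) = −(jπ/L)²·sin(jπx/L); on 0 ≤ x ≤ L, ∫sin²(jπx/L) dx = L/2 and ∫sin(jπx/L)·sin(lπx/L) dx = 0 for j ≠ l, so only diagonal terms survive in ∫|φ|² and ∫φ·φ″; ∫φ·φ′ dx = [φ²/2] between the walls = 0.
Normalization: ∫|φ|² dx = 5.4072.
⟨p⟩ = 0.0000 and ⟨p²⟩ = 60.867.
(Δp)² = 60.867 − (0.0000)² = 60.867.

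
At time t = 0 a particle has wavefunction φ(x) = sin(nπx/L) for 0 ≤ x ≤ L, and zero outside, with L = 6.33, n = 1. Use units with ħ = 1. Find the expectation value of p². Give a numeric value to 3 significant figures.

0.246

p² φ = −ħ² d²φ/dx²; ⟨p²⟩ = −ħ² ∫ φ*·φ'' dx / ∫|φ|² dx.
d/dx sin(nπx/L) = (nπ/L)·cos(nπx/L) and d²/dx² sin(nπx/L) = −(nπ/L)²·sin(nπx/L); on 0 ≤ x ≤ L, ∫sin²(nπx/L) dx = L/2 and ∫sin(nπx/L)·cos(nπx/L) dx = 0.
State is unnormalized: ∫|φ|² dx = 3.1650, and ∫φ*·(−ħ² φ'') dx = 0.77959, so ⟨p²⟩ = 0.77959 / 3.1650.
⟨p²⟩ = 0.24632.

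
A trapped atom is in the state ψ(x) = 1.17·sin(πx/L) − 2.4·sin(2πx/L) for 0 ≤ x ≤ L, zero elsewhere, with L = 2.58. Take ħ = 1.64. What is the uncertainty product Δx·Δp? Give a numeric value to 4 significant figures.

1.982

Δx = √(⟨x²⟩−⟨x⟩²), Δp = √(⟨p²⟩−⟨p⟩²).
On 0 ≤ x ≤ L (j ≠ l): ∫sin²(jπx/L) dx = L/2, ∫sin(jπx/L)·sin(lπx/L) dx = 0; diagonal moments ∫x·sin²(jπx/L) dx = L²/4, ∫x²·sin²(jπx/L) dx = L³·(1/6 − 1/(4j²π²)); cross terms ∫x·sin(jπx/L)·sin(lπx/L) dx = 0 for j + l even and −4jlL²/(π²(j² − l²)²) for j + l odd, ∫x²·sin(jπx/L)·sin(lπx/L) dx = (−1)^(j+l)·4jlL³/(π²(j² − l²)²); higher powers the same way via product-to-sum and parts. d²/dx² sin(jπx/L) = −(jπ/L)²·sin(jπx/L); on 0 ≤ x ≤ L, ∫sin²(jπx/L) dx = L/2 and ∫sin(jπx/L)·sin(lπx/L) dx = 0 for j ≠ l, so only diagonal terms survive in ∫|ψ|² and ∫ψ·ψ″; ∫ψ·ψ′ dx = [ψ²/2] between the walls = 0.
Normalization: ∫|ψ|² dx = 9.1963.
⟨x⟩ = 1.6561, ⟨x²⟩ = 3.0305 ⇒ Δx = 0.53647.
⟨p⟩ = 0.0000, ⟨p²⟩ = 13.654 ⇒ Δp = 3.6952.
Δx·Δp = 1.9824.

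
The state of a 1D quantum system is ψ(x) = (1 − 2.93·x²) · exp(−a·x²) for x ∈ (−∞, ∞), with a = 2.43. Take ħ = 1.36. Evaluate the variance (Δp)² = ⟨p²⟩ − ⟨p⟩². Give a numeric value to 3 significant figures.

15.0

Compute ⟨p⟩ and ⟨p²⟩ separately; (Δp)² = ⟨p²⟩ − ⟨p⟩².
Expand each integrand as polynomial × e^(−2ax²) and use ∫x^(2j)·e^(−2ax²) dx = (2j−1)!!/(4a)^j · √(π/(2a)), odd powers → 0; here √(π/(2a)) = 0.80400. Differentiate with the product rule, d/dx e^(−ax²) = −2ax·e^(−ax²).
Normalization: ∫|ψ|² dx = 0.53845.
⟨p⟩ = 0.0000 and ⟨p²⟩ = 15.026.
(Δp)² = 15.026 − (0.0000)² = 15.026.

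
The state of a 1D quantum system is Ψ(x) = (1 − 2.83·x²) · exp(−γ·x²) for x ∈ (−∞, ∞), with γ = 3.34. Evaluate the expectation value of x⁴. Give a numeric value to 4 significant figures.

0.01069

⟨x⁴⟩ = ∫ x⁴·|Ψ|² dx / ∫|Ψ|² dx (integrals over the domain).
Expand each integrand as polynomial × e^(−2γx²) and use ∫x^(2j)·e^(−2γx²) dx = (2j−1)!!/(4γ)^j · √(π/(2γ)), odd powers → 0; here √(π/(2γ)) = 0.68578.
State is unnormalized: ∫|Ψ|² dx = 0.48756, and ∫Ψ*·x⁴·Ψ dx = 0.0052123, so ⟨x⁴⟩ = 0.0052123 / 0.48756.
⟨x⁴⟩ = 0.010690.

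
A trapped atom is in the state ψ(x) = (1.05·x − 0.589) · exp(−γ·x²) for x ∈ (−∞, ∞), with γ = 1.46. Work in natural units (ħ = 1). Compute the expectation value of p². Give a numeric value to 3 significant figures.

2.49

p² ψ = −ħ² d²ψ/dx²; ⟨p²⟩ = −ħ² ∫ ψ*·ψ'' dx / ∫|ψ|² dx.
Expand each integrand as polynomial × e^(−2γx²) and use ∫x^(2j)·e^(−2γx²) dx = (2j−1)!!/(4γ)^j · √(π/(2γ)), odd powers → 0; here √(π/(2γ)) = 1.0373. Differentiate with the product rule, d/dx e^(−γx²) = −2γx·e^(−γx²).
State is unnormalized: ∫|ψ|² dx = 0.55566, and ∫ψ*·(−ħ² ψ'') dx = 1.3830, so ⟨p²⟩ = 1.3830 / 0.55566.
⟨p²⟩ = 2.4890.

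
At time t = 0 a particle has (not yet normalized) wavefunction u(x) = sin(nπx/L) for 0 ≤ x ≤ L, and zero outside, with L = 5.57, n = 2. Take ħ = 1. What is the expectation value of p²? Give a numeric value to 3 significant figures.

1.27

p² u = −ħ² d²u/dx²; ⟨p²⟩ = −ħ² ∫ u*·u'' dx / ∫|u|² dx.
d/dx sin(nπx/L) = (nπ/L)·cos(nπx/L) and d²/dx² sin(nπx/L) = −(nπ/L)²·sin(nπx/L); on 0 ≤ x ≤ L, ∫sin²(nπx/L) dx = L/2 and ∫sin(nπx/L)·cos(nπx/L) dx = 0.
State is unnormalized: ∫|u|² dx = 2.7850, and ∫u*·(−ħ² u'') dx = 3.5438, so ⟨p²⟩ = 3.5438 / 2.7850.
⟨p²⟩ = 1.2725.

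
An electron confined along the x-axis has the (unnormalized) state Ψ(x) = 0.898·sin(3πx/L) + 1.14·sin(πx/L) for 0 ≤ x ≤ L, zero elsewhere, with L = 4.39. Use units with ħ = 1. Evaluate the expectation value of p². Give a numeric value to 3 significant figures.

p² Ψ = −ħ² d²Ψ/dx²; ⟨p²⟩ = −ħ² ∫ Ψ*·Ψ'' dx / ∫|Ψ|² dx.
d²/dx² sin(jπx/L) = −(jπ/L)²·sin(jπx/L); on 0 ≤ x ≤ L, ∫sin²(jπx/L) dx = L/2 and ∫sin(jπx/L)·sin(lπx/L) dx = 0 for j ≠ l, so only diagonal terms survive in ∫|Ψ|² and ∫Ψ·Ψ″; ∫Ψ·Ψ′ dx = [Ψ²/2] between the walls = 0.
State is unnormalized: ∫|Ψ|² dx = 4.6227, and ∫Ψ*·(−ħ² Ψ'') dx = 9.6192, so ⟨p²⟩ = 9.6192 / 4.6227.
⟨p²⟩ = 2.0809.

2.08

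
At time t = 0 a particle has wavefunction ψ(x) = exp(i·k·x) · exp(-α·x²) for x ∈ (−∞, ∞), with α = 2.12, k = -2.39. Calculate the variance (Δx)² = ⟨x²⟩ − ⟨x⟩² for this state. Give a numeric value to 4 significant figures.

0.1179

Compute ⟨x⟩ and ⟨x²⟩ separately, then (Δx)² = ⟨x²⟩ − ⟨x⟩².
Gaussian moments: ∫x^(2j)·e^(−2αx²) dx = (2j−1)!!/(4α)^j · √(π/(2α)), odd powers integrate to 0; here √(π/(2α)) = 0.86078.
Normalization: ∫|ψ|² dx = 0.86078.
⟨x⟩ = 0.0000 and ⟨x²⟩ = 0.11792.
(Δx)² = 0.11792 − (0.0000)² = 0.11792.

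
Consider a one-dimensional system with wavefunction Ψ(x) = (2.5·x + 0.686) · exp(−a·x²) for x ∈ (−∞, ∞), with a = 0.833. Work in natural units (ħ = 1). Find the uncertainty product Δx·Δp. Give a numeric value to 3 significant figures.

1.13

Δx = √(⟨x²⟩−⟨x⟩²), Δp = √(⟨p²⟩−⟨p⟩²).
Expand each integrand as polynomial × e^(−2ax²) and use ∫x^(2j)·e^(−2ax²) dx = (2j−1)!!/(4a)^j · √(π/(2a)), odd powers → 0; here √(π/(2a)) = 1.3732. Differentiate with the product rule, d/dx e^(−ax²) = −2ax·e^(−ax²).
Normalization: ∫|Ψ|² dx = 3.2220.
⟨x⟩ = 0.43873, ⟨x²⟩ = 0.77997 ⇒ Δx = 0.76648.
⟨p⟩ = 0.0000, ⟨p²⟩ = 2.1649 ⇒ Δp = 1.4713.
Δx·Δp = 1.1278.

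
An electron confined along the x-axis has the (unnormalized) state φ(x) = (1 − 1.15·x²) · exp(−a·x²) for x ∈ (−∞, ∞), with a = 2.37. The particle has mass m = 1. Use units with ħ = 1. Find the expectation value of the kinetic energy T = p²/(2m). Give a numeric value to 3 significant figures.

1.99

T = −(ħ²/2m) d²/dx², so ⟨T⟩ = −(ħ²/2m) ∫ φ*·φ'' dx / ∫|φ|² dx; with m = 1.
Expand each integrand as polynomial × e^(−2ax²) and use ∫x^(2j)·e^(−2ax²) dx = (2j−1)!!/(4a)^j · √(π/(2a)), odd powers → 0; here √(π/(2a)) = 0.81412. Differentiate with the product rule, d/dx e^(−ax²) = −2ax·e^(−ax²).
State is unnormalized: ∫|φ|² dx = 0.65254, and ∫φ*·(−ħ²/2m · φ'') dx = 1.2982, so ⟨T⟩ = 1.2982 / 0.65254.
⟨T⟩ = 1.9894.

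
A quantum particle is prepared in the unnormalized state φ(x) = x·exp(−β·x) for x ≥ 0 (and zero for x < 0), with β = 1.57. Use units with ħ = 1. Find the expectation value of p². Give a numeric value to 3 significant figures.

p² φ = −ħ² d²φ/dx²; ⟨p²⟩ = −ħ² ∫ φ*·φ'' dx / ∫|φ|² dx.
Differentiate x·exp(−β·x) with the product rule; every integrand then reduces to terms xʲ·e^(−2βx) on [0, ∞), with ∫₀^∞ xʲ·e^(−2βx) dx = j!/(2β)^(j+1).
State is unnormalized: ∫|φ|² dx = 0.064601, and ∫φ*·(−ħ² φ'') dx = 0.15924, so ⟨p²⟩ = 0.15924 / 0.064601.
⟨p²⟩ = 2.4649.

2.46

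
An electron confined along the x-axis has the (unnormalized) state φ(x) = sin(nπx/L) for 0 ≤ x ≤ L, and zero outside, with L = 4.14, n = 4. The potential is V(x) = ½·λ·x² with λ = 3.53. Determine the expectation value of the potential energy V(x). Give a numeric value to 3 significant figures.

⟨V⟩ = ∫ V(x)·|φ|² dx / ∫|φ|² dx.
With sin²θ = (1 − cos2θ)/2 on 0 ≤ x ≤ L: ∫sin²(nπx/L) dx = L/2, ∫x·sin²(nπx/L) dx = L²/4, ∫x²·sin²(nπx/L) dx = L³·(1/6 − 1/(4n²π²)); higher powers xᵏ the same way, integrating xᵏ·cos(2nπx/L) by parts.
State is unnormalized: ∫|φ|² dx = 2.0700, and ∫φ*·V(x)·φ dx = 20.675, so ⟨V⟩ = 20.675 / 2.0700.
⟨V⟩ = 9.9880.

9.99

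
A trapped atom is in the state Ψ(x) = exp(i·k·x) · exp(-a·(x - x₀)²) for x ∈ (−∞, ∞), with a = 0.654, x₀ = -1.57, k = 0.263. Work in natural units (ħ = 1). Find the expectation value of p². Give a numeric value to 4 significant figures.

0.7232

p² Ψ = −ħ² d²Ψ/dx²; ⟨p²⟩ = −ħ² ∫ Ψ*·Ψ'' dx / ∫|Ψ|² dx.
Gaussian moments (u = x − x₀): ∫u^(2j)·e^(−2au²) du = (2j−1)!!/(4a)^j · √(π/(2a)), odd powers integrate to 0; here √(π/(2a)) = 1.5498. Derivatives: Ψ′ = (ik − 2au)·Ψ, Ψ″ = ((ik − 2au)² − 2a)·Ψ; the odd-in-u pieces drop out.
State is unnormalized: ∫|Ψ|² dx = 1.5498, and ∫Ψ*·(−ħ² Ψ'') dx = 1.1208, so ⟨p²⟩ = 1.1208 / 1.5498.
⟨p²⟩ = 0.72317.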